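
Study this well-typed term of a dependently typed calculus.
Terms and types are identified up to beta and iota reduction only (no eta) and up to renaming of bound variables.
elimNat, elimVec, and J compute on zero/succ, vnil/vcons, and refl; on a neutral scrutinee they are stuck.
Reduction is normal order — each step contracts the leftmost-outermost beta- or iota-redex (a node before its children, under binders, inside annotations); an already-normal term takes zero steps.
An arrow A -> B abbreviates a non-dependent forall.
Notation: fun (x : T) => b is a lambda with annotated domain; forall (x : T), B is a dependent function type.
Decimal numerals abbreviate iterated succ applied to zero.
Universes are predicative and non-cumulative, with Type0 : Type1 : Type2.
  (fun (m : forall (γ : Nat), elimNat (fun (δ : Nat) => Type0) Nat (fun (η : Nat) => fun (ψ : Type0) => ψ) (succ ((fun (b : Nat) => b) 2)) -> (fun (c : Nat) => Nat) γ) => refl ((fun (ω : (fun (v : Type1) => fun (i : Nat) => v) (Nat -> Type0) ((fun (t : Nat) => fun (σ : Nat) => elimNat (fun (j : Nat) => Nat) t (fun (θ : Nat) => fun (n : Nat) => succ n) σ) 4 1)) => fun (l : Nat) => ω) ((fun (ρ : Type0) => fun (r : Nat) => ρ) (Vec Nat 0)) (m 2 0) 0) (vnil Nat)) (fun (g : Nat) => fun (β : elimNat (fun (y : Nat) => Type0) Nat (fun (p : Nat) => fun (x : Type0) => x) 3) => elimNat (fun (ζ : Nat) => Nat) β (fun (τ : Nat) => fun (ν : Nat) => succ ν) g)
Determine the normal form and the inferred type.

resulting normal form:
  refl (Vec Nat 0) (vnil Nat)
type:
  Eq (Vec Nat 0) (vnil Nat) (vnil Nat)


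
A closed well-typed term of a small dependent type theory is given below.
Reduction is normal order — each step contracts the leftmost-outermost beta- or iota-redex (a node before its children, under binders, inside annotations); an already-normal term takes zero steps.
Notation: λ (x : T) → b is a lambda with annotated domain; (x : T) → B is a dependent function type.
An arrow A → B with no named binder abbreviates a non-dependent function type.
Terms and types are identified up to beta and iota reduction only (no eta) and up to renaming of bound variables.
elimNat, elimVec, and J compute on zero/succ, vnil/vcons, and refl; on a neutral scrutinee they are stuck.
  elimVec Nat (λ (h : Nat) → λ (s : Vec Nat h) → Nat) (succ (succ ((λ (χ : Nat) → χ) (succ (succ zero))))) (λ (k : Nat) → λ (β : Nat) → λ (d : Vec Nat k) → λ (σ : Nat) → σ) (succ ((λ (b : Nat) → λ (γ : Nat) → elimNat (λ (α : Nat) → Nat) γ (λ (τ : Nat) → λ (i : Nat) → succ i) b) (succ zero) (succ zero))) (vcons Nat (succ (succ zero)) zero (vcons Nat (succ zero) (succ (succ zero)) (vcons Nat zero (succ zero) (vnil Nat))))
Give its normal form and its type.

reduced normal form:
  succ (succ (succ (succ zero)))
the term's type:
  Nat


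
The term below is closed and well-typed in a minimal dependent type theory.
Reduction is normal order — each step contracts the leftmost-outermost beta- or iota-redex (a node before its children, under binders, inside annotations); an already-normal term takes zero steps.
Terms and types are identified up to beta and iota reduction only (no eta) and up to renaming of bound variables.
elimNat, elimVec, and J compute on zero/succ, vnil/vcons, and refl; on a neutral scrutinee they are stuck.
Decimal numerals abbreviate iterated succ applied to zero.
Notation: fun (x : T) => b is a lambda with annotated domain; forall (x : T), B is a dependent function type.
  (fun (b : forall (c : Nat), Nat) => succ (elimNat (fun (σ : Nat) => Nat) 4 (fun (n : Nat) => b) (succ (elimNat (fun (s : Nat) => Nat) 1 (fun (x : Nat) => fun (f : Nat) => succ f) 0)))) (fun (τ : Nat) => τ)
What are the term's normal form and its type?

normal form:
  5
inferred type:
  Nat
observation: 9 normal-order steps normalize the term, beginning with a beta-redex.


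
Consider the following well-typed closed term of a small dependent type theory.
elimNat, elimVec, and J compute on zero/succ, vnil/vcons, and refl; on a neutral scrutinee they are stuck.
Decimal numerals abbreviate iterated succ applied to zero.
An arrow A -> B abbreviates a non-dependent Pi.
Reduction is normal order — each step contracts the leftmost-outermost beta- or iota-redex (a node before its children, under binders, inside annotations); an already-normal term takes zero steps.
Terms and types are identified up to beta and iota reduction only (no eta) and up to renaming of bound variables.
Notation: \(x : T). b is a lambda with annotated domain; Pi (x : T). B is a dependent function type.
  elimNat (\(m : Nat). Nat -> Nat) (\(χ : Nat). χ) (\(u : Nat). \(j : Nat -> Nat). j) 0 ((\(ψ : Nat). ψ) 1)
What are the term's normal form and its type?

resulting normal form:
  1
type:
  Nat


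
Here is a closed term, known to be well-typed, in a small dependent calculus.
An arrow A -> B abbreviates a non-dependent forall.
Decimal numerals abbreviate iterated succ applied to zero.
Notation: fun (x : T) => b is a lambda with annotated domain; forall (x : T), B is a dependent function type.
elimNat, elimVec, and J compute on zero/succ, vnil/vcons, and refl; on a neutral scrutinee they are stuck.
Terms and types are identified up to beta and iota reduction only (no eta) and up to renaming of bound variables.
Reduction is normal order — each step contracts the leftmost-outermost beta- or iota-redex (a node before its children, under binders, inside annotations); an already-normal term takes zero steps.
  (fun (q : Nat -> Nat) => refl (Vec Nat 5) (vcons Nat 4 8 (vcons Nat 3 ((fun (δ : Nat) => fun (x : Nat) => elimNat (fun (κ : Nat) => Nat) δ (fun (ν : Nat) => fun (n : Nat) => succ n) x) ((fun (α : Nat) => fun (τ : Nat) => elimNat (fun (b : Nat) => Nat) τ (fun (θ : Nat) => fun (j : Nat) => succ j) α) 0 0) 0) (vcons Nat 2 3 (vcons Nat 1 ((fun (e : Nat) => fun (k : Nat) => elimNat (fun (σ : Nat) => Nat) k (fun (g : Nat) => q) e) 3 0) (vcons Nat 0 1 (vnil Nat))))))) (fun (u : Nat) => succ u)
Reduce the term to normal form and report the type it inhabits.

reduced normal form:
  refl (Vec Nat 5) (vcons Nat 4 8 (vcons Nat 3 0 (vcons Nat 2 3 (vcons Nat 1 3 (vcons Nat 0 1 (vnil Nat))))))
inferred type:
  Eq (Vec Nat 5) (vcons Nat 4 8 (vcons Nat 3 0 (vcons Nat 2 3 (vcons Nat 1 3 (vcons Nat 0 1 (vnil Nat)))))) (vcons Nat 4 8 (vcons Nat 3 0 (vcons Nat 2 3 (vcons Nat 1 3 (vcons Nat 0 1 (vnil Nat))))))
observation: reduction starts at a beta-redex, and 19 normal-order steps reach the normal form.


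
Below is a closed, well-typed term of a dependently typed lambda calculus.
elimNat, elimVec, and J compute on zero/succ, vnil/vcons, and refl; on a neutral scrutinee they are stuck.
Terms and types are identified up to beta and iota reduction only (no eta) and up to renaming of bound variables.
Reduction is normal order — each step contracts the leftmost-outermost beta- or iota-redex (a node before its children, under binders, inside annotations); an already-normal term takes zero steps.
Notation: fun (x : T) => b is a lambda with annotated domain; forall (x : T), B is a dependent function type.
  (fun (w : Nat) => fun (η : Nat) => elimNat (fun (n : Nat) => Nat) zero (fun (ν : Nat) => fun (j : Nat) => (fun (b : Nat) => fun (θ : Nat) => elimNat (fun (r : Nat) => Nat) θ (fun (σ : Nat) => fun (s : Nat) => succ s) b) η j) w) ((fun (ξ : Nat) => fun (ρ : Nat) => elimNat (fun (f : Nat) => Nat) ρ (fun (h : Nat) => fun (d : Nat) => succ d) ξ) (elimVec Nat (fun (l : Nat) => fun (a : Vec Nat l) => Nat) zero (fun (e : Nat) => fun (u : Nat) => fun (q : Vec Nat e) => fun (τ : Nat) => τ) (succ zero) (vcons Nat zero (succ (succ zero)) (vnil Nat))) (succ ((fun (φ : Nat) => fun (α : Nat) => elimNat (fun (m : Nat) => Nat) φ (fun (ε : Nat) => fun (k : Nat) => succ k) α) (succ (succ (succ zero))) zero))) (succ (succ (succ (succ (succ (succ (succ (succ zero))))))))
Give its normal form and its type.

normal form:
  succ (succ (succ (succ (succ (succ (succ (succ (succ (succ (succ (succ (succ (succ (succ (succ (succ (succ (succ (succ (succ (succ (succ (succ (succ (succ (succ (succ (succ (succ (succ (succ zero)))))))))))))))))))))))))))))))
inferred type:
  Nat


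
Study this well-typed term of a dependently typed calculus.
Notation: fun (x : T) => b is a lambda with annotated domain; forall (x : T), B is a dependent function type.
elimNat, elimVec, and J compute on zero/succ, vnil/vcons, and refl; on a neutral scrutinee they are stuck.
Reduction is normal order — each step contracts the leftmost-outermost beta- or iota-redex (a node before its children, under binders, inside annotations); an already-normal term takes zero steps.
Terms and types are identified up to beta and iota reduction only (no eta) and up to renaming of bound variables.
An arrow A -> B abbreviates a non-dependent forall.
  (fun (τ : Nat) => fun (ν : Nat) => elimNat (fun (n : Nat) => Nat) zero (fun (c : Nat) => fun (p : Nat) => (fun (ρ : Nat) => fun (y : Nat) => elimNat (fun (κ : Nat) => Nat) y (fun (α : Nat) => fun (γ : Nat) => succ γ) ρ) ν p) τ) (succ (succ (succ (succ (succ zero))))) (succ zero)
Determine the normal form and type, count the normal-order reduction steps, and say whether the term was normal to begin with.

reduced normal form:
  succ (succ (succ (succ (succ zero))))
type:
  Nat
normal-order step count: 48
already normal: no
first redex: a beta-redex


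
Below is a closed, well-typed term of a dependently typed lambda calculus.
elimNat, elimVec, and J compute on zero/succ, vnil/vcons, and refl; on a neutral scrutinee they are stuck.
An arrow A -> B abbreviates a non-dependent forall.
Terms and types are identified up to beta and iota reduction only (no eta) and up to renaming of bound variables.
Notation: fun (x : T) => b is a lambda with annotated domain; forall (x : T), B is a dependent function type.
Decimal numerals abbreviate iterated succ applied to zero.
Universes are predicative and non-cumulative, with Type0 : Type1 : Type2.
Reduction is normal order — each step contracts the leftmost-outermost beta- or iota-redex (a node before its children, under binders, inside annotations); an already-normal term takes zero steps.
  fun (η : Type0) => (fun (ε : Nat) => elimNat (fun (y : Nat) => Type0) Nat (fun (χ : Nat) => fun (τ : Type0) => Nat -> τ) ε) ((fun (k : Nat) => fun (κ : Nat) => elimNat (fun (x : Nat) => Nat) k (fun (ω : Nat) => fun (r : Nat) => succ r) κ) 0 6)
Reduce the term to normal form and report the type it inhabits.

reduced normal form:
  fun (η : Type0) => Nat -> Nat -> Nat -> Nat -> Nat -> Nat -> Nat
inferred type:
  Type0 -> Type0


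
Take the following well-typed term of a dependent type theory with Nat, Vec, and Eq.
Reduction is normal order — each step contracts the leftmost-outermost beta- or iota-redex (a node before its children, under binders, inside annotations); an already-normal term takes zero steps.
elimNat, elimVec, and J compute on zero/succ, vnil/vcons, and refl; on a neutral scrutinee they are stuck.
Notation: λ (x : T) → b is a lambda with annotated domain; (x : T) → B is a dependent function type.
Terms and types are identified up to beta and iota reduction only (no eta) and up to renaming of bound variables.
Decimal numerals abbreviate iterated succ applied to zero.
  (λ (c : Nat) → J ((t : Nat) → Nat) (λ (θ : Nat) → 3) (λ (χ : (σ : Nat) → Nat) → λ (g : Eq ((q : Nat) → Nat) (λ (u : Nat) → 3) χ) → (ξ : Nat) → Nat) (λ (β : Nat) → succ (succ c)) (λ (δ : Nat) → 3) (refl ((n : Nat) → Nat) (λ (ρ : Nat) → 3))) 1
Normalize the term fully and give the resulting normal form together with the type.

normal form:
  λ (c : Nat) → 3
type:
  (c : Nat) → Nat
observation: contracting a beta-redex first, the term normalizes in 2 steps.


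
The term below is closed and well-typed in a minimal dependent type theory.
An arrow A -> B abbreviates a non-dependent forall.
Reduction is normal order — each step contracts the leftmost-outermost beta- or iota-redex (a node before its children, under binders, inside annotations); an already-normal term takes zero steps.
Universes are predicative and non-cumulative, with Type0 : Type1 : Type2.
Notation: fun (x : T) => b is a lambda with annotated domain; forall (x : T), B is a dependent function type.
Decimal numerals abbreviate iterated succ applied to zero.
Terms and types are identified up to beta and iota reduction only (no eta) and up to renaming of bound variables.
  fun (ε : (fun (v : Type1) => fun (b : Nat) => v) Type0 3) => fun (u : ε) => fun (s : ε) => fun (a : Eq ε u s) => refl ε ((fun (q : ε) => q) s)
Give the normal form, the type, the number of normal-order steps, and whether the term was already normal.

resulting normal form:
  fun (ε : Type0) => fun (v : ε) => fun (b : ε) => fun (u : Eq ε v b) => refl ε b
type:
  forall (ε : Type0), forall (v : ε), forall (b : ε), Eq ε v b -> Eq ε b b
steps to reach normal form (normal order): 3
term was already normal: no
first contracted redex: a beta-redex


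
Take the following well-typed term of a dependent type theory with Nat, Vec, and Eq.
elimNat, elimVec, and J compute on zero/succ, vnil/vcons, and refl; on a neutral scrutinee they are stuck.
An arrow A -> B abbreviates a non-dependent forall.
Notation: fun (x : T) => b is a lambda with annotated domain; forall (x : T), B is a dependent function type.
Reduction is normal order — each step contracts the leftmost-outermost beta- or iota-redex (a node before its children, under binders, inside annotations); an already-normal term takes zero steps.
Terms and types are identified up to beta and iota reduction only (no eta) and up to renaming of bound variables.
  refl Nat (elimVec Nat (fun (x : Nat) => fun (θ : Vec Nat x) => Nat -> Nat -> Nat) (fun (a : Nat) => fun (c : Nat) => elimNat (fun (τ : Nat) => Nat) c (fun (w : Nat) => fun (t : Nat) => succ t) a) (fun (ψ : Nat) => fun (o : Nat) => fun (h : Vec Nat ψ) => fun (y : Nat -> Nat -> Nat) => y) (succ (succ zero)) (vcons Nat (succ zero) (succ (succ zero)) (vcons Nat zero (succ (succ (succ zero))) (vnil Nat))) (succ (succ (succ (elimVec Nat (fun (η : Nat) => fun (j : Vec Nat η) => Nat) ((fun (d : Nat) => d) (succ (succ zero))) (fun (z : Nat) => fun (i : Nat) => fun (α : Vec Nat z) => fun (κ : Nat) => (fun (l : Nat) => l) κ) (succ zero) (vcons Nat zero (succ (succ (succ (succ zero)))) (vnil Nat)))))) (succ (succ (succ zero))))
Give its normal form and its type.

normal form:
  refl Nat (succ (succ (succ (succ (succ (succ (succ (succ zero))))))))
inferred type:
  Eq Nat (succ (succ (succ (succ (succ (succ (succ (succ zero)))))))) (succ (succ (succ (succ (succ (succ (succ (succ zero))))))))


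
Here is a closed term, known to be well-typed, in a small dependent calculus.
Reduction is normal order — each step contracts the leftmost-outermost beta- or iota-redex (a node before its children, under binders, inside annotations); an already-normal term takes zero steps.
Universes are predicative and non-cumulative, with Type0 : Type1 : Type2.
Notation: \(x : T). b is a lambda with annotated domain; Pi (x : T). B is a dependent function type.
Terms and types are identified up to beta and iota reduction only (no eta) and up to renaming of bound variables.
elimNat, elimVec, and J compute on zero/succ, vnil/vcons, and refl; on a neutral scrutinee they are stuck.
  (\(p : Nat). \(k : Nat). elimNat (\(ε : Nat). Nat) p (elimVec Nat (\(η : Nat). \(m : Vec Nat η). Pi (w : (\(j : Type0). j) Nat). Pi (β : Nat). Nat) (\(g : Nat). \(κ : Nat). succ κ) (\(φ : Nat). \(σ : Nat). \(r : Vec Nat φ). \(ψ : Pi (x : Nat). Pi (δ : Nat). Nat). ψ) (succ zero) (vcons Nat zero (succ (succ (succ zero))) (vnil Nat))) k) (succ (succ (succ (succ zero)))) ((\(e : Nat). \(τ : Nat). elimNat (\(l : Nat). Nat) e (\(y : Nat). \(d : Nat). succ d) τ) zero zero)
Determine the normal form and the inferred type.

reduced normal form:
  succ (succ (succ (succ zero)))
the term's type:
  Nat
observation: reduction starts at a beta-redex, and 12 normal-order steps reach the normal form.


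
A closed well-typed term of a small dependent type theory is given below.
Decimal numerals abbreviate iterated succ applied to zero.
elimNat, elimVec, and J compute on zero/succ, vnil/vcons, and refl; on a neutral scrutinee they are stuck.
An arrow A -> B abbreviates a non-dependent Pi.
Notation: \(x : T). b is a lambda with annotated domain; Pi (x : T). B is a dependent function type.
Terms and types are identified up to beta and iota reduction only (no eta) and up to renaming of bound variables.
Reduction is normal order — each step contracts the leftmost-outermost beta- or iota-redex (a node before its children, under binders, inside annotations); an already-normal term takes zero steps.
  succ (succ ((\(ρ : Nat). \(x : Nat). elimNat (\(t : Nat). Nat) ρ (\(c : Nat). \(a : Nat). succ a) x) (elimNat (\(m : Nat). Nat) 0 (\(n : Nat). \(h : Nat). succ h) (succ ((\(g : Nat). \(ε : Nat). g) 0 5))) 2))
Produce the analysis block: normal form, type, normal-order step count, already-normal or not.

normal form:
  5
type:
  Nat
reduction steps (normal order): 15
started in normal form: no
first redex: a beta-redex


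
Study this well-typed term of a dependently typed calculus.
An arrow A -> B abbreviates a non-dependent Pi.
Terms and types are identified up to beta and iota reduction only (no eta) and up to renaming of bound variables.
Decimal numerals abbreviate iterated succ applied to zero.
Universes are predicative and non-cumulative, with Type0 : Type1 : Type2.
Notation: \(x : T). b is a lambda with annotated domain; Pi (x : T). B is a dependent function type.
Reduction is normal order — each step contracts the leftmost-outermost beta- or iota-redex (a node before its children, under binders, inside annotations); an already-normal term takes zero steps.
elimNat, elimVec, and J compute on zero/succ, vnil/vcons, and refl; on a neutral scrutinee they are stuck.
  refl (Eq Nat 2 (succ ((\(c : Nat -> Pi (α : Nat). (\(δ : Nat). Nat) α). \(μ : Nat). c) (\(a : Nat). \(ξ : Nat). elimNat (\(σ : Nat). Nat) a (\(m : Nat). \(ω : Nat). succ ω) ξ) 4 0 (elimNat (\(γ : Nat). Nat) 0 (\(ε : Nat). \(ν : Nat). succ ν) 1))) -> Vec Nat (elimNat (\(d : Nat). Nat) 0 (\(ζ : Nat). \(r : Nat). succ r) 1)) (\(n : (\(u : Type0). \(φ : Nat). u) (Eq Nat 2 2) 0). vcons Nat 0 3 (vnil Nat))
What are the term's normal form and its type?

reduced normal form:
  refl (Eq Nat 2 2 -> Vec Nat 1) (\(c : Eq Nat 2 2). vcons Nat 0 3 (vnil Nat))
inferred type:
  Eq (Eq Nat 2 2 -> Vec Nat 1) (\(c : Eq Nat 2 2). vcons Nat 0 3 (vnil Nat)) (\(α : Eq Nat 2 2). vcons Nat 0 3 (vnil Nat))
observation: the leftmost-outermost redex is a beta-redex, and normalization takes 18 steps.


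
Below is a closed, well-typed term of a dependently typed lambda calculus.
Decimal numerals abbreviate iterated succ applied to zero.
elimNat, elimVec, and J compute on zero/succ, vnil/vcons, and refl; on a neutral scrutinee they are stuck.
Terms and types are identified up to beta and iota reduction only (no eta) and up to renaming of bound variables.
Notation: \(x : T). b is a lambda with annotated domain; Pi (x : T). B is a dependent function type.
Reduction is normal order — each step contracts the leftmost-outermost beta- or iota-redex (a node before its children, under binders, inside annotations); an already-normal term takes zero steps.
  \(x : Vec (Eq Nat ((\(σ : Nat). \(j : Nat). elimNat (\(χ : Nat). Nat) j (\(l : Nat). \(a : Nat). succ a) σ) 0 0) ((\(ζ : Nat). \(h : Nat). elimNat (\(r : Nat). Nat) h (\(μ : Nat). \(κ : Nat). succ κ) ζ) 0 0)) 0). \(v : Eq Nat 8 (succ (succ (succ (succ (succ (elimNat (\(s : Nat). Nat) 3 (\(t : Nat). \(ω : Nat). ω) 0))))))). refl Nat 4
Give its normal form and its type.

resulting normal form:
  \(x : Vec (Eq Nat 0 0) 0). \(σ : Eq Nat 8 8). refl Nat 4
type:
  Pi (x : Vec (Eq Nat 0 0) 0). Pi (σ : Eq Nat 8 8). Eq Nat 4 4
observation: the first redex contracted is a beta-redex; the normal form is reached in 7 normal-order steps.


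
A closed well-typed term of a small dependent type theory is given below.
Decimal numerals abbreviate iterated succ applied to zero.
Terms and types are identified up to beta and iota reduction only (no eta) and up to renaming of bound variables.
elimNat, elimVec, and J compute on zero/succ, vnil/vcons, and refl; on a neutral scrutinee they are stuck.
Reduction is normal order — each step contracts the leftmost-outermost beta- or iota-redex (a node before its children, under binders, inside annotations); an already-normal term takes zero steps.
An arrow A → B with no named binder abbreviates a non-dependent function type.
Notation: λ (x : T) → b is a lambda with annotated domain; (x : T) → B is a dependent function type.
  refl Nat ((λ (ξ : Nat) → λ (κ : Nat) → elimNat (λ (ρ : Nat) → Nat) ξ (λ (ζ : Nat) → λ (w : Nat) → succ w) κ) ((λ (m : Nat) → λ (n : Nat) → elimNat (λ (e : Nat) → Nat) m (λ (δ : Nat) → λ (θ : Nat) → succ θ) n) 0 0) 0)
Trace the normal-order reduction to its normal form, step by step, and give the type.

normal-order reduction:
  refl Nat ((λ (ξ : Nat) → λ (κ : Nat) → elimNat (λ (ρ : Nat) → Nat) ξ (λ (ζ : Nat) → λ (w : Nat) → succ w) κ) ((λ (m : Nat) → λ (n : Nat) → elimNat (λ (e : Nat) → Nat) m (λ (δ : Nat) → λ (θ : Nat) → succ θ) n) 0 0) 0)
  ~> refl Nat ((λ (ξ : Nat) → elimNat (λ (κ : Nat) → Nat) ((λ (ρ : Nat) → λ (ζ : Nat) → elimNat (λ (w : Nat) → Nat) ρ (λ (m : Nat) → λ (n : Nat) → succ n) ζ) 0 0) (λ (e : Nat) → λ (δ : Nat) → succ δ) ξ) 0)
  ~> refl Nat (elimNat (λ (ξ : Nat) → Nat) ((λ (κ : Nat) → λ (ρ : Nat) → elimNat (λ (ζ : Nat) → Nat) κ (λ (w : Nat) → λ (m : Nat) → succ m) ρ) 0 0) (λ (n : Nat) → λ (e : Nat) → succ e) 0)
  ~> refl Nat ((λ (ξ : Nat) → λ (κ : Nat) → elimNat (λ (ρ : Nat) → Nat) ξ (λ (ζ : Nat) → λ (w : Nat) → succ w) κ) 0 0)
  ~> refl Nat ((λ (ξ : Nat) → elimNat (λ (κ : Nat) → Nat) 0 (λ (ρ : Nat) → λ (ζ : Nat) → succ ζ) ξ) 0)
  ~> refl Nat (elimNat (λ (ξ : Nat) → Nat) 0 (λ (κ : Nat) → λ (ρ : Nat) → succ ρ) 0)
  ~> refl Nat 0
type:
  Eq Nat 0 0


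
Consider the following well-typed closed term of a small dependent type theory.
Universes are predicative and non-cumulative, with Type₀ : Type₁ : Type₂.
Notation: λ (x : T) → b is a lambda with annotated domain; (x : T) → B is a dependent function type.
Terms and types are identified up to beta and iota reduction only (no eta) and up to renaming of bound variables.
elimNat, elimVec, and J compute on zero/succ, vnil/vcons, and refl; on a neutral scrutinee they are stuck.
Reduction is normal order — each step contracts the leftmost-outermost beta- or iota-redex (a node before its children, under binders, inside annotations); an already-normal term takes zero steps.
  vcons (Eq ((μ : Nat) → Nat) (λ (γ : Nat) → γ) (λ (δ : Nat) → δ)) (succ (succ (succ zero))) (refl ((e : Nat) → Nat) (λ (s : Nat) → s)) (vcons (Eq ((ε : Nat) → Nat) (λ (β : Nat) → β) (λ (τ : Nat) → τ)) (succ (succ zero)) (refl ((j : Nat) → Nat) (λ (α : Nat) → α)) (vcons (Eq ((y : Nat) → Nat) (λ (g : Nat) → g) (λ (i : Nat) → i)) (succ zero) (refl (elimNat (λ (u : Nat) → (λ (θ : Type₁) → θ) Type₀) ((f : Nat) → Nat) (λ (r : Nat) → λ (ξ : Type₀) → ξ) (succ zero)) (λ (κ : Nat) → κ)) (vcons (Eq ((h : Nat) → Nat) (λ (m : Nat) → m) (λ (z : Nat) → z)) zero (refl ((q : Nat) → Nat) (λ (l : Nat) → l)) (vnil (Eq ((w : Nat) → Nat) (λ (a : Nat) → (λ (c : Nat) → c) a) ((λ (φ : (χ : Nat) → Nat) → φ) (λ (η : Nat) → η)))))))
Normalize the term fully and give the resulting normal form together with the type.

reduced normal form:
  vcons (Eq ((μ : Nat) → Nat) (λ (γ : Nat) → γ) (λ (δ : Nat) → δ)) (succ (succ (succ zero))) (refl ((e : Nat) → Nat) (λ (s : Nat) → s)) (vcons (Eq ((ε : Nat) → Nat) (λ (β : Nat) → β) (λ (τ : Nat) → τ)) (succ (succ zero)) (refl ((j : Nat) → Nat) (λ (α : Nat) → α)) (vcons (Eq ((y : Nat) → Nat) (λ (g : Nat) → g) (λ (i : Nat) → i)) (succ zero) (refl ((u : Nat) → Nat) (λ (θ : Nat) → θ)) (vcons (Eq ((f : Nat) → Nat) (λ (r : Nat) → r) (λ (ξ : Nat) → ξ)) zero (refl ((κ : Nat) → Nat) (λ (h : Nat) → h)) (vnil (Eq ((m : Nat) → Nat) (λ (z : Nat) → z) (λ (q : Nat) → q))))))
type:
  Vec (Eq ((μ : Nat) → Nat) (λ (γ : Nat) → γ) (λ (δ : Nat) → δ)) (succ (succ (succ (succ zero))))


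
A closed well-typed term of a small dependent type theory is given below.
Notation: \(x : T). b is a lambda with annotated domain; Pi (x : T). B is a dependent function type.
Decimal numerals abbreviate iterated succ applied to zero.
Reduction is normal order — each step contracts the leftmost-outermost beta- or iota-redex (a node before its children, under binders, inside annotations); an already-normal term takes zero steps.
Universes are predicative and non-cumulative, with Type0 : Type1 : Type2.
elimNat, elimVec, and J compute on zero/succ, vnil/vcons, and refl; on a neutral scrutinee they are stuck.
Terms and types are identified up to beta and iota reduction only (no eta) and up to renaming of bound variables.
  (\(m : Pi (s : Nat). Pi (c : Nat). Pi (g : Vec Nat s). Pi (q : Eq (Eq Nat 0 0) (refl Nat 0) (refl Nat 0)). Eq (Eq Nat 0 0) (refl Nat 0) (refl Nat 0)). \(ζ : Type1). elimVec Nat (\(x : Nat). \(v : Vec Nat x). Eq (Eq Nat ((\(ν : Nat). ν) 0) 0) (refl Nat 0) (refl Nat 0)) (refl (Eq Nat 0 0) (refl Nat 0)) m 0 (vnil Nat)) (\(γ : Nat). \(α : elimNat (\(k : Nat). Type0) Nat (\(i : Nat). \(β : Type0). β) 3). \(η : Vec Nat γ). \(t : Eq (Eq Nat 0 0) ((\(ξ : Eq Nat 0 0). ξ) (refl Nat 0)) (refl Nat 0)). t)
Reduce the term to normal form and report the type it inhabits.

reduced normal form:
  \(m : Type1). refl (Eq Nat 0 0) (refl Nat 0)
type:
  Pi (m : Type1). Eq (Eq Nat 0 0) (refl Nat 0) (refl Nat 0)
observation: contracting a beta-redex first, the term normalizes in 2 steps.


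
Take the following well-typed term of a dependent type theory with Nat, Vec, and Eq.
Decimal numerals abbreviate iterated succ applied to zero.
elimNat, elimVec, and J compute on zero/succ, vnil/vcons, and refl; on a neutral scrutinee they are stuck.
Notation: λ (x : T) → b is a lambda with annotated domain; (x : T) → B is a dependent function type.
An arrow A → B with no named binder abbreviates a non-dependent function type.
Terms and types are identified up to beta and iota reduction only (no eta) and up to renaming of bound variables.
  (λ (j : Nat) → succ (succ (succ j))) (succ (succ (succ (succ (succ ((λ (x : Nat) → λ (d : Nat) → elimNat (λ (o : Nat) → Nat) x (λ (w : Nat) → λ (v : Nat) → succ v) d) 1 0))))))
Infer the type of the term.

inferred type:
  Nat


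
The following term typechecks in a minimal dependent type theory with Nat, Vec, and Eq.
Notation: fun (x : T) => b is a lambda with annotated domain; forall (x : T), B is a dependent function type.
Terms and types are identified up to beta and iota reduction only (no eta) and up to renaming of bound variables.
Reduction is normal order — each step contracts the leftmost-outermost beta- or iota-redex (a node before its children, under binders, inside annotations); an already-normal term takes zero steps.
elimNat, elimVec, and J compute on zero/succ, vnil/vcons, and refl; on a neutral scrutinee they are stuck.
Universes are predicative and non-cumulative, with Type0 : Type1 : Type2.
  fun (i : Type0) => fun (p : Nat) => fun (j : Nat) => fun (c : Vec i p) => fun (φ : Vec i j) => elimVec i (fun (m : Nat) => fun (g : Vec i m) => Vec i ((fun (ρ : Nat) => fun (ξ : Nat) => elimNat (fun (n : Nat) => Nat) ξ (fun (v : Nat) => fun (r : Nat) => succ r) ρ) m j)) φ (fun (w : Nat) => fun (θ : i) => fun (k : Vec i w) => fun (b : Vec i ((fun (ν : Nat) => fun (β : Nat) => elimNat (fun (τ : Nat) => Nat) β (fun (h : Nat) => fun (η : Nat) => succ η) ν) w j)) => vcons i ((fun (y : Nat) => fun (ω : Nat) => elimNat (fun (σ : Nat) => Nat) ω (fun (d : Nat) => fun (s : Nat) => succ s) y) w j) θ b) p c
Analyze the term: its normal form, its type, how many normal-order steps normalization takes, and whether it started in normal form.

normal form:
  fun (i : Type0) => fun (p : Nat) => fun (j : Nat) => fun (c : Vec i p) => fun (φ : Vec i j) => elimVec i (fun (m : Nat) => fun (g : Vec i m) => Vec i (elimNat (fun (ρ : Nat) => Nat) j (fun (ξ : Nat) => fun (n : Nat) => succ n) m)) φ (fun (v : Nat) => fun (r : i) => fun (w : Vec i v) => fun (θ : Vec i (elimNat (fun (k : Nat) => Nat) j (fun (b : Nat) => fun (ν : Nat) => succ ν) v)) => vcons i (elimNat (fun (β : Nat) => Nat) j (fun (τ : Nat) => fun (h : Nat) => succ h) v) r θ) p c
inferred type:
  forall (i : Type0), forall (p : Nat), forall (j : Nat), forall (c : Vec i p), forall (φ : Vec i j), Vec i (elimNat (fun (m : Nat) => Nat) j (fun (g : Nat) => fun (ρ : Nat) => succ ρ) p)
reduction steps (normal order): 6
already normal: no
first contracted redex: a beta-redex


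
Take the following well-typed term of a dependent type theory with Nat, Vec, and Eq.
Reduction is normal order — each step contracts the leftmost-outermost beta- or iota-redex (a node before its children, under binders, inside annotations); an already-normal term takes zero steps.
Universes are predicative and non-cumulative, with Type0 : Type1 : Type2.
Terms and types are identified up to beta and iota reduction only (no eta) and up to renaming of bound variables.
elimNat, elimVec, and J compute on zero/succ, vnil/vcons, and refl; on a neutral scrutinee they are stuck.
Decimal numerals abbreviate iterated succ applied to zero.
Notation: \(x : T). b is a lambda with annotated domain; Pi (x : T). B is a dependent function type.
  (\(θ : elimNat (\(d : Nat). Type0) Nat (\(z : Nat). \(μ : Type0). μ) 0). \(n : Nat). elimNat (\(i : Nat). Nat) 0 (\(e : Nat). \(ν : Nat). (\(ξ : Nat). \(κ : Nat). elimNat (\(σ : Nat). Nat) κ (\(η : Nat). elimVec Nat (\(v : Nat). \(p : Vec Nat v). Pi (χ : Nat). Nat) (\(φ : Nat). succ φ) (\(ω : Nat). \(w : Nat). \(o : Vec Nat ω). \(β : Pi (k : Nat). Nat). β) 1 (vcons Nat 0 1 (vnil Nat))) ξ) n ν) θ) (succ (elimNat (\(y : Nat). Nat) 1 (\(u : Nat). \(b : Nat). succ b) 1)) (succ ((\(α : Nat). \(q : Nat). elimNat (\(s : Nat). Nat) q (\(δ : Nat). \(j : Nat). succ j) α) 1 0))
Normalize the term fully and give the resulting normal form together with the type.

reduced normal form:
  6
the term's type:
  Nat
observation: 70 normal-order steps separate the term from its normal form.


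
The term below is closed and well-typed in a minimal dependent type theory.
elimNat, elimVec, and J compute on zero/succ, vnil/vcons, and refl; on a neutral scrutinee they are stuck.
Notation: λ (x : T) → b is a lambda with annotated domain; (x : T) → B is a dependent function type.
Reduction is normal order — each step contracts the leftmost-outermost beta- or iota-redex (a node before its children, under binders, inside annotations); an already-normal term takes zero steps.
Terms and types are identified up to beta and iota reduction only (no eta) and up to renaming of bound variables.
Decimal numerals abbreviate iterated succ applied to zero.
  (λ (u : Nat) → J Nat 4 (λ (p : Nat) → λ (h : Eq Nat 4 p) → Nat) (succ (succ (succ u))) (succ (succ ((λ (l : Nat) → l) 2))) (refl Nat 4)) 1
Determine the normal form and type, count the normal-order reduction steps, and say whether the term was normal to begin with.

normal form:
  4
inferred type:
  Nat
normal-order step count: 2
started in normal form: no
first redex: a beta-redex


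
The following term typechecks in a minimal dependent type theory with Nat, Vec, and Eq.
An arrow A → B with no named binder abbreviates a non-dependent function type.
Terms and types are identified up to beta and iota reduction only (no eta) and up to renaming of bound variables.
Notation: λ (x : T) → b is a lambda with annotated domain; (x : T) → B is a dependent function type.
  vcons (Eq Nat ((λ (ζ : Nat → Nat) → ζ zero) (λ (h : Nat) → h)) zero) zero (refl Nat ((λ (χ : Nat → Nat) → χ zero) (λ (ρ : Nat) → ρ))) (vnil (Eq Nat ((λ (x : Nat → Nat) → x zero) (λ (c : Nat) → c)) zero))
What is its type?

type:
  Vec (Eq Nat zero zero) (succ zero)


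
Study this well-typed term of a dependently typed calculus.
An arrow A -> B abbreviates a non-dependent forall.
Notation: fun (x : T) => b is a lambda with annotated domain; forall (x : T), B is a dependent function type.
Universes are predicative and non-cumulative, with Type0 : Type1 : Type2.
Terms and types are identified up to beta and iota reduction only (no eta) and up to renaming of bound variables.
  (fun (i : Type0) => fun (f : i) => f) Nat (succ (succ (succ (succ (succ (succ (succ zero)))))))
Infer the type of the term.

the term's type:
  Nat


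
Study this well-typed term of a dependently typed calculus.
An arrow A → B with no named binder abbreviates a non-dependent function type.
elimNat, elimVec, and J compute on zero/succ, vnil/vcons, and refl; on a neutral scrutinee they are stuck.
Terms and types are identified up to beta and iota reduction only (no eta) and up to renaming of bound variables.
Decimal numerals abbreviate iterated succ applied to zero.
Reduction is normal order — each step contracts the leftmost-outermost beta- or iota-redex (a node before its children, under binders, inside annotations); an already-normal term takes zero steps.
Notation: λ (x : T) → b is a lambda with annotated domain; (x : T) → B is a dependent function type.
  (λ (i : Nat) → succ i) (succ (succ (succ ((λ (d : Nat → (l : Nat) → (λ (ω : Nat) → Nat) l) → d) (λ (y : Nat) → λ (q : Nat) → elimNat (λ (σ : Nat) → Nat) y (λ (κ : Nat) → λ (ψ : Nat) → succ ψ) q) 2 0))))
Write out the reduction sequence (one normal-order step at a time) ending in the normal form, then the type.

reduction (normal order):
  (λ (i : Nat) → succ i) (succ (succ (succ ((λ (d : Nat → (l : Nat) → (λ (ω : Nat) → Nat) l) → d) (λ (y : Nat) → λ (q : Nat) → elimNat (λ (σ : Nat) → Nat) y (λ (κ : Nat) → λ (ψ : Nat) → succ ψ) q) 2 0))))
  ~> succ (succ (succ (succ ((λ (i : Nat → (d : Nat) → (λ (l : Nat) → Nat) d) → i) (λ (ω : Nat) → λ (y : Nat) → elimNat (λ (q : Nat) → Nat) ω (λ (σ : Nat) → λ (κ : Nat) → succ κ) y) 2 0))))
  ~> succ (succ (succ (succ ((λ (i : Nat) → λ (d : Nat) → elimNat (λ (l : Nat) → Nat) i (λ (ω : Nat) → λ (y : Nat) → succ y) d) 2 0))))
  ~> succ (succ (succ (succ ((λ (i : Nat) → elimNat (λ (d : Nat) → Nat) 2 (λ (l : Nat) → λ (ω : Nat) → succ ω) i) 0))))
  ~> succ (succ (succ (succ (elimNat (λ (i : Nat) → Nat) 2 (λ (d : Nat) → λ (l : Nat) → succ l) 0))))
  ~> 6
the term's type:
  Nat


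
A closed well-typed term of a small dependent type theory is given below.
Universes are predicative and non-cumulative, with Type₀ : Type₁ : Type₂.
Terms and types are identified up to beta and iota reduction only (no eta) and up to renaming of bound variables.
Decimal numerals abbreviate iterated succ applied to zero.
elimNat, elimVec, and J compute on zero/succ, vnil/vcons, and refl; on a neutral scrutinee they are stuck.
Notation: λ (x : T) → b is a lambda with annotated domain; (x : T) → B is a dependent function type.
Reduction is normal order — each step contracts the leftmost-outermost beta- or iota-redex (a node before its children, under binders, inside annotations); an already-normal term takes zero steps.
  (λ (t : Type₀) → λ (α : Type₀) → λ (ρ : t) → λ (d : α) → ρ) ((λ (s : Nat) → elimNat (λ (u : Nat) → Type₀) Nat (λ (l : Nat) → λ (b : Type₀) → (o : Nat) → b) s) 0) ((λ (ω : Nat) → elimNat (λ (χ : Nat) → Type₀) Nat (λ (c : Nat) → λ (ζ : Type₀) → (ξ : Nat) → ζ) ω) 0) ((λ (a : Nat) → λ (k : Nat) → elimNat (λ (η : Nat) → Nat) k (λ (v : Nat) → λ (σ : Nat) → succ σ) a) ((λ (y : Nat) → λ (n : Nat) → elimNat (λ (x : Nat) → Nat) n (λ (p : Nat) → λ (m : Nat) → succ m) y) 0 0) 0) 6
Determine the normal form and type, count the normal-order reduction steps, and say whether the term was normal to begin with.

normal form:
  0
the term's type:
  Nat
steps to reach normal form (normal order): 10
term was already normal: no
first redex: a beta-redex


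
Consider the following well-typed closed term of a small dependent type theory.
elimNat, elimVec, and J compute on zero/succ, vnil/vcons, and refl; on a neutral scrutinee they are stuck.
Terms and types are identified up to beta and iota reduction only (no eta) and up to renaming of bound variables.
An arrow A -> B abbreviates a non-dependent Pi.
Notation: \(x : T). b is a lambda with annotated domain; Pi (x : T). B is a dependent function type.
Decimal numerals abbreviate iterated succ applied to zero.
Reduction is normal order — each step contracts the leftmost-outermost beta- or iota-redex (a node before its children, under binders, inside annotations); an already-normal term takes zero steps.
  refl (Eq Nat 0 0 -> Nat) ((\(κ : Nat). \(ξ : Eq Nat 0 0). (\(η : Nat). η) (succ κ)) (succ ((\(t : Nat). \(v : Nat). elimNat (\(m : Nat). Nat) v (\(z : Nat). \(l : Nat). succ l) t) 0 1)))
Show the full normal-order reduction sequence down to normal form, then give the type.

normal-order reduction:
  refl (Eq Nat 0 0 -> Nat) ((\(κ : Nat). \(ξ : Eq Nat 0 0). (\(η : Nat). η) (succ κ)) (succ ((\(t : Nat). \(v : Nat). elimNat (\(m : Nat). Nat) v (\(z : Nat). \(l : Nat). succ l) t) 0 1)))
  ~> refl (Eq Nat 0 0 -> Nat) (\(κ : Eq Nat 0 0). (\(ξ : Nat). ξ) (succ (succ ((\(η : Nat). \(t : Nat). elimNat (\(v : Nat). Nat) t (\(m : Nat). \(z : Nat). succ z) η) 0 1))))
  ~> refl (Eq Nat 0 0 -> Nat) (\(κ : Eq Nat 0 0). succ (succ ((\(ξ : Nat). \(η : Nat). elimNat (\(t : Nat). Nat) η (\(v : Nat). \(m : Nat). succ m) ξ) 0 1)))
  ~> refl (Eq Nat 0 0 -> Nat) (\(κ : Eq Nat 0 0). succ (succ ((\(ξ : Nat). elimNat (\(η : Nat). Nat) ξ (\(t : Nat). \(v : Nat). succ v) 0) 1)))
  ~> refl (Eq Nat 0 0 -> Nat) (\(κ : Eq Nat 0 0). succ (succ (elimNat (\(ξ : Nat). Nat) 1 (\(η : Nat). \(t : Nat). succ t) 0)))
  ~> refl (Eq Nat 0 0 -> Nat) (\(κ : Eq Nat 0 0). 3)
type:
  Eq (Eq Nat 0 0 -> Nat) (\(κ : Eq Nat 0 0). 3) (\(ξ : Eq Nat 0 0). 3)


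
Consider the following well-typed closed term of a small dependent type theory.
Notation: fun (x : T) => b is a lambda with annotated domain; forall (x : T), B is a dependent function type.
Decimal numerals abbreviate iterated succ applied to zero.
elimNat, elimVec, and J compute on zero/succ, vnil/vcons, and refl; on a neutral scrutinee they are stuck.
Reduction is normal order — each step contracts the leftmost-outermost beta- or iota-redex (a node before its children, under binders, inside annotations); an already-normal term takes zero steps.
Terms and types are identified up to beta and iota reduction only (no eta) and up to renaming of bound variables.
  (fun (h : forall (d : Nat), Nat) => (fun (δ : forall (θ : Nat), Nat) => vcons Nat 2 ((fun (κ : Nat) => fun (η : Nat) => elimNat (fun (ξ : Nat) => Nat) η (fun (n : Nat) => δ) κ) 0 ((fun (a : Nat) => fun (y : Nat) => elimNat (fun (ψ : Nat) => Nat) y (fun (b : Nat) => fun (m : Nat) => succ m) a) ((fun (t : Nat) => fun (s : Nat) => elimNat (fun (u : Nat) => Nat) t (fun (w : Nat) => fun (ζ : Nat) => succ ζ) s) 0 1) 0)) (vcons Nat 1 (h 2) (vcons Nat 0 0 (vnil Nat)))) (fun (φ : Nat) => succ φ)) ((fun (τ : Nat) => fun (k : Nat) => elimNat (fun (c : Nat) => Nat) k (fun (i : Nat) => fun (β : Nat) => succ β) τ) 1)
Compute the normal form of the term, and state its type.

reduced normal form:
  vcons Nat 2 1 (vcons Nat 1 3 (vcons Nat 0 0 (vnil Nat)))
type:
  Vec Nat 3


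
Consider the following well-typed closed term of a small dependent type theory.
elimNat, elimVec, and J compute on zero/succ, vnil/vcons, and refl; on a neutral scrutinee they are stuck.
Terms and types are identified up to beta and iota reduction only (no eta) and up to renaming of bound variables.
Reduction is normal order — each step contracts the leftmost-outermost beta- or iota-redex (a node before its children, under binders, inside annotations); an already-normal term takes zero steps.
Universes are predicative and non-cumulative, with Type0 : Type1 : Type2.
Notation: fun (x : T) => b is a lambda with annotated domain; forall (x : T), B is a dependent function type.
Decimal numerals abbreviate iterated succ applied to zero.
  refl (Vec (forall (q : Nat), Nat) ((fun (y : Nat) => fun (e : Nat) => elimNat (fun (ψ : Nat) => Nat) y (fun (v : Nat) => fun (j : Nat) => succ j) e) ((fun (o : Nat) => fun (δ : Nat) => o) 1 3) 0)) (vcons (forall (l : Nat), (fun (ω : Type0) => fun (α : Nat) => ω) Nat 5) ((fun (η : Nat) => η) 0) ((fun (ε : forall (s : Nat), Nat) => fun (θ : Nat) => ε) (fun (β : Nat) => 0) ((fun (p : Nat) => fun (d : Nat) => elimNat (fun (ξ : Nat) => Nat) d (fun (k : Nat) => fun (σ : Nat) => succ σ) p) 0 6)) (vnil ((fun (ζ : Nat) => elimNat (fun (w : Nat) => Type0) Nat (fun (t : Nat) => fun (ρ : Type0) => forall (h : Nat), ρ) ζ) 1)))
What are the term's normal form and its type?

normal form:
  refl (Vec (forall (q : Nat), Nat) 1) (vcons (forall (y : Nat), Nat) 0 (fun (e : Nat) => 0) (vnil (forall (ψ : Nat), Nat)))
inferred type:
  Eq (Vec (forall (q : Nat), Nat) 1) (vcons (forall (y : Nat), Nat) 0 (fun (e : Nat) => 0) (vnil (forall (ψ : Nat), Nat))) (vcons (forall (v : Nat), Nat) 0 (fun (j : Nat) => 0) (vnil (forall (o : Nat), Nat)))
observation: the term reaches its normal form after 15 normal-order steps.
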